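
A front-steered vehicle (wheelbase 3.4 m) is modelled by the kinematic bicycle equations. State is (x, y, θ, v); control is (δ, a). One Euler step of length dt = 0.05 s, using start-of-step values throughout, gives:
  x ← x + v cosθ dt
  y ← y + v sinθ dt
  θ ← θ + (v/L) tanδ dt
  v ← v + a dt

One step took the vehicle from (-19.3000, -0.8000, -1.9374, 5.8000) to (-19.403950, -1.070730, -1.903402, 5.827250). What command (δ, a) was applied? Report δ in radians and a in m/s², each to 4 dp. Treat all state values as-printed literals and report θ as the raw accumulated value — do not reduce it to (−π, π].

δ = 0.3793, a = 0.5450

a = (v'−v)/dt = (0.027250)/0.05 = 0.5450
Δθ = θ'−θ = 0.033998;  (v·dt/L) = 5.8000·0.05/3.4 = 0.085294
tan δ = Δθ·L/(v·dt) = 0.398597  →  δ = 0.3793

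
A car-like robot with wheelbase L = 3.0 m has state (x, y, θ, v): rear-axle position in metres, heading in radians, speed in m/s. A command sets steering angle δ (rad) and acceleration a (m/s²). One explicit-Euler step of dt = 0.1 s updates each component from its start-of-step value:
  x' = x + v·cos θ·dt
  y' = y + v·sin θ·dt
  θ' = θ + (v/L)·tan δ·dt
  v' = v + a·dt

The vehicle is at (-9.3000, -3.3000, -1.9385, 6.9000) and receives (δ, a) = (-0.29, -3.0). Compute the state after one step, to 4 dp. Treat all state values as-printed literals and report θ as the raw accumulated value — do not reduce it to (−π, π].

x' = -9.3000 + 6.9000·cos(-1.9385)·0.1 = -9.5480
y' = -3.3000 + 6.9000·sin(-1.9385)·0.1 = -3.9439
θ' = -1.9385 + (6.9000/3.0)·tan(-0.29)·0.1 = -2.0071
v' = 6.9000 − 3.0000·0.1 = 6.6000

(-9.5480, -3.9439, -2.0071, 6.6000)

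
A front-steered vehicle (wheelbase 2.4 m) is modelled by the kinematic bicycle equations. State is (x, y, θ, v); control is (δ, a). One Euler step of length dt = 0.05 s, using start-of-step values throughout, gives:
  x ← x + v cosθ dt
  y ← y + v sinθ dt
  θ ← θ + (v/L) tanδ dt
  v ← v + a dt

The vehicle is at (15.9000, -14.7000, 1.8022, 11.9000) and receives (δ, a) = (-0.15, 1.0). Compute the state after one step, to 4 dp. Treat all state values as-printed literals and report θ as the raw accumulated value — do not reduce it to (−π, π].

(15.7635, -14.1209, 1.7647, 11.9500)

x' = 15.9000 + 11.9000·cos(1.8022)·0.05 = 15.7635
y' = -14.7000 + 11.9000·sin(1.8022)·0.05 = -14.1209
θ' = 1.8022 + (11.9000/2.4)·tan(-0.15)·0.05 = 1.7647
v' = 11.9000 + 1.0000·0.05 = 11.9500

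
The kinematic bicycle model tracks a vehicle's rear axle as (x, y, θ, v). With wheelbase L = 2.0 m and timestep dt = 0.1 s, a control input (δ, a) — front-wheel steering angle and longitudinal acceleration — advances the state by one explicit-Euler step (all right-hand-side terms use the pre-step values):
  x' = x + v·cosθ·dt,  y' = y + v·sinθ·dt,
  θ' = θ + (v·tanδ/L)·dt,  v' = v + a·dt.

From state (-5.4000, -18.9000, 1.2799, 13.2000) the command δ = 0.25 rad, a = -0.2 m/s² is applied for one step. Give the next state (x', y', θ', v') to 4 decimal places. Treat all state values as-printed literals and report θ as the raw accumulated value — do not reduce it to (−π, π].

(-5.0214, -17.6355, 1.4484, 13.1800)

x' = -5.4000 + 13.2000·cos(1.2799)·0.1 = -5.0214
y' = -18.9000 + 13.2000·sin(1.2799)·0.1 = -17.6355
θ' = 1.2799 + (13.2000/2.0)·tan(0.25)·0.1 = 1.4484
v' = 13.2000 − 0.2000·0.1 = 13.1800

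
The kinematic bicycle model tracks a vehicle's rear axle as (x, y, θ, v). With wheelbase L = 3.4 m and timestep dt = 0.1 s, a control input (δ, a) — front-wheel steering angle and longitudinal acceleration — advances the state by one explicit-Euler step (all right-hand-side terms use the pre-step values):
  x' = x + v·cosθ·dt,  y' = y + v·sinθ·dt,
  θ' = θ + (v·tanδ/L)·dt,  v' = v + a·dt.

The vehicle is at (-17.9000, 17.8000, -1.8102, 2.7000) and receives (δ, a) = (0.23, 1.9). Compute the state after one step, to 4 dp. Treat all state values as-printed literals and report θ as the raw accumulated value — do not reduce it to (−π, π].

(-17.9640, 17.5377, -1.7916, 2.8900)

x' = -17.9000 + 2.7000·cos(-1.8102)·0.1 = -17.9640
y' = 17.8000 + 2.7000·sin(-1.8102)·0.1 = 17.5377
θ' = -1.8102 + (2.7000/3.4)·tan(0.23)·0.1 = -1.7916
v' = 2.7000 + 1.9000·0.1 = 2.8900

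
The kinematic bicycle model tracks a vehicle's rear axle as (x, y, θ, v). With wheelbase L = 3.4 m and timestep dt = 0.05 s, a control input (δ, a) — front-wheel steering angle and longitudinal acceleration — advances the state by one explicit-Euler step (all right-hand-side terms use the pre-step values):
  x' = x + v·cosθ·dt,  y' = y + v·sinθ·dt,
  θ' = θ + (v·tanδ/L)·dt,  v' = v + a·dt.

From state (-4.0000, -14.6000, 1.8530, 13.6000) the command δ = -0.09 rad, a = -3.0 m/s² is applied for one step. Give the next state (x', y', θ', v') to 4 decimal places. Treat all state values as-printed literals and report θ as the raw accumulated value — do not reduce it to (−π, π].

x' = -4.0000 + 13.6000·cos(1.8530)·0.05 = -4.1894
y' = -14.6000 + 13.6000·sin(1.8530)·0.05 = -13.9469
θ' = 1.8530 + (13.6000/3.4)·tan(-0.09)·0.05 = 1.8350
v' = 13.6000 − 3.0000·0.05 = 13.4500

(-4.1894, -13.9469, 1.8350, 13.4500)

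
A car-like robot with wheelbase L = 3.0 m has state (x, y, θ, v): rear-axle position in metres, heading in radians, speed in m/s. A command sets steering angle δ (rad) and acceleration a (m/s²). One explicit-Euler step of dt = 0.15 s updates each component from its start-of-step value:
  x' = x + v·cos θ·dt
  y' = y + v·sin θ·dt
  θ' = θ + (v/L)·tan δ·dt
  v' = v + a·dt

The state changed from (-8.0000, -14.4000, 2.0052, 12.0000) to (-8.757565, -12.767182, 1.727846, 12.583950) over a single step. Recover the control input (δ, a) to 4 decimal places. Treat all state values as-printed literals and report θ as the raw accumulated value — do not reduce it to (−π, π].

a = (v'−v)/dt = (0.583950)/0.15 = 3.8930
Δθ = θ'−θ = -0.277354;  (v·dt/L) = 12.0000·0.15/3.0 = 0.600000
tan δ = Δθ·L/(v·dt) = -0.462257  →  δ = -0.4330

δ = -0.4330, a = 3.8930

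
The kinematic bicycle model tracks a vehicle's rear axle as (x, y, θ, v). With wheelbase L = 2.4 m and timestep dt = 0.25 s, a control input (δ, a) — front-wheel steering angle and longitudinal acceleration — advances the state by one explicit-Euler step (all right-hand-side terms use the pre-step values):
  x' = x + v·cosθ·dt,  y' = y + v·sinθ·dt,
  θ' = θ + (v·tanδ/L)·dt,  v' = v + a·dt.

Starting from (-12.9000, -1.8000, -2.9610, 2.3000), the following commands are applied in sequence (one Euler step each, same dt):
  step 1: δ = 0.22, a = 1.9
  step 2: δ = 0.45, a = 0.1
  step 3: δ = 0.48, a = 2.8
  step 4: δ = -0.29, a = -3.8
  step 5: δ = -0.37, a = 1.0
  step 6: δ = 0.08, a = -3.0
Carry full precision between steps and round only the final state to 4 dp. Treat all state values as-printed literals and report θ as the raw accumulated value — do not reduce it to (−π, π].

after step 1 (δ=0.22, a=1.9): (-13.465649, -1.903277, -2.907425, 2.775000)
after step 2 (δ=0.45, a=0.1): (-14.140465, -2.064251, -2.767791, 2.800000)
after step 3 (δ=0.48, a=2.8): (-14.792127, -2.319861, -2.615947, 3.500000)
after step 4 (δ=-0.29, a=-3.8): (-15.549002, -2.758911, -2.724743, 2.550000)
after step 5 (δ=-0.37, a=1.0): (-16.131912, -3.017023, -2.827769, 2.800000)
after step 6 (δ=0.08, a=-3.0): (-16.797724, -3.233112, -2.804386, 2.050000)

(-16.7977, -3.2331, -2.8044, 2.0500)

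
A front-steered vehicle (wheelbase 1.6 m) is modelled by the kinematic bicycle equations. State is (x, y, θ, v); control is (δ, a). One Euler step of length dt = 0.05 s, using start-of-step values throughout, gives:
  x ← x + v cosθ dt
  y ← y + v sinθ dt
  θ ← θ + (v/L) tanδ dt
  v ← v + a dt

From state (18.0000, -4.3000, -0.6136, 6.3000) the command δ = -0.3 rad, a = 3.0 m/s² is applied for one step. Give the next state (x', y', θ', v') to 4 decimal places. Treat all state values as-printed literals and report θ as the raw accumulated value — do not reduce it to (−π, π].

x' = 18.0000 + 6.3000·cos(-0.6136)·0.05 = 18.2575
y' = -4.3000 + 6.3000·sin(-0.6136)·0.05 = -4.4814
θ' = -0.6136 + (6.3000/1.6)·tan(-0.3)·0.05 = -0.6745
v' = 6.3000 + 3.0000·0.05 = 6.4500

(18.2575, -4.4814, -0.6745, 6.4500)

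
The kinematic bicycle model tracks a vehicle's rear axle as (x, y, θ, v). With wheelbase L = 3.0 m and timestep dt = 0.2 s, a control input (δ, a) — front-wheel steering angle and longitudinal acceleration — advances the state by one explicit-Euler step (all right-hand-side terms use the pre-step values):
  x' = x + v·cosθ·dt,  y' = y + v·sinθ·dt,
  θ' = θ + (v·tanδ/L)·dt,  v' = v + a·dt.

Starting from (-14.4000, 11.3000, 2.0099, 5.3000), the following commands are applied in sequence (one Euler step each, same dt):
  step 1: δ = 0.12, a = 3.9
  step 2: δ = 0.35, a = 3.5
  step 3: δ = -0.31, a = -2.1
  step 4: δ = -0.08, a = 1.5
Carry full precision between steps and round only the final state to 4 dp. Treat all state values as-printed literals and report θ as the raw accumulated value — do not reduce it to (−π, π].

after step 1 (δ=0.12, a=3.9): (-14.850636, 12.259441, 2.052505, 6.080000)
after step 2 (δ=0.35, a=3.5): (-15.414001, 13.337066, 2.200463, 6.780000)
after step 3 (δ=-0.31, a=-2.1): (-16.212516, 14.433018, 2.055675, 6.360000)
after step 4 (δ=-0.08, a=1.5): (-16.805397, 15.558396, 2.021682, 6.660000)

(-16.8054, 15.5584, 2.0217, 6.6600)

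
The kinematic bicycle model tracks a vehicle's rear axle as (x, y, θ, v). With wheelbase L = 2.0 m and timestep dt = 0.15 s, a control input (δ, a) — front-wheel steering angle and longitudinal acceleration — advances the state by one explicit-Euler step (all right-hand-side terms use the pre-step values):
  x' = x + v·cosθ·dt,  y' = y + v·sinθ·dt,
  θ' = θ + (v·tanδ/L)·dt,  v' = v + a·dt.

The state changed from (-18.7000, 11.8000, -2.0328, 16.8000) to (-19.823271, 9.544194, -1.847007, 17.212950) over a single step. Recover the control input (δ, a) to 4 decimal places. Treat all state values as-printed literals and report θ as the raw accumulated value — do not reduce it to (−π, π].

δ = 0.1464, a = 2.7530

a = (v'−v)/dt = (0.412950)/0.15 = 2.7530
Δθ = θ'−θ = 0.185793;  (v·dt/L) = 16.8000·0.15/2.0 = 1.260000
tan δ = Δθ·L/(v·dt) = 0.147455  →  δ = 0.1464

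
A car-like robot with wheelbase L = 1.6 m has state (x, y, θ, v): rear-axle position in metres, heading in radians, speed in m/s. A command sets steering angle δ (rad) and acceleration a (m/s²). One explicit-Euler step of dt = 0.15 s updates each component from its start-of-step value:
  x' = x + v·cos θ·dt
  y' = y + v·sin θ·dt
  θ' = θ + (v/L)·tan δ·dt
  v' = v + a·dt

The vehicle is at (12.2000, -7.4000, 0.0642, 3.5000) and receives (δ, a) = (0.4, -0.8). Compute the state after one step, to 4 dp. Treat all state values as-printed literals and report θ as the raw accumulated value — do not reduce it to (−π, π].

(12.7239, -7.3663, 0.2029, 3.3800)

x' = 12.2000 + 3.5000·cos(0.0642)·0.15 = 12.7239
y' = -7.4000 + 3.5000·sin(0.0642)·0.15 = -7.3663
θ' = 0.0642 + (3.5000/1.6)·tan(0.4)·0.15 = 0.2029
v' = 3.5000 − 0.8000·0.15 = 3.3800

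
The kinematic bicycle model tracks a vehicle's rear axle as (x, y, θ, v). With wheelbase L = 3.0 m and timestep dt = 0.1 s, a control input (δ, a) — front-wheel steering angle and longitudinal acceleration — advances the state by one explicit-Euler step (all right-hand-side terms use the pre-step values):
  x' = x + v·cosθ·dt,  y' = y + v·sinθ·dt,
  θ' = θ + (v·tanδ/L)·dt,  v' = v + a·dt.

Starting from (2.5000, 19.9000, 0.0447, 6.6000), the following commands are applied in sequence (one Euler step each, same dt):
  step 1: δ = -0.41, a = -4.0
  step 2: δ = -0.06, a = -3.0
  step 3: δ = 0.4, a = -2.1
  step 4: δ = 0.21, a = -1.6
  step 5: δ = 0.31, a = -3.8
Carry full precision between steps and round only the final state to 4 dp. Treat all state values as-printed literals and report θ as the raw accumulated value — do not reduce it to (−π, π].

after step 1 (δ=-0.41, a=-4.0): (3.159341, 19.929492, -0.050919, 6.200000)
after step 2 (δ=-0.06, a=-3.0): (3.778537, 19.897936, -0.063334, 5.900000)
after step 3 (δ=0.4, a=-2.1): (4.367354, 19.860594, 0.019816, 5.690000)
after step 4 (δ=0.21, a=-1.6): (4.936243, 19.871868, 0.060242, 5.530000)
after step 5 (δ=0.31, a=-3.8): (5.488239, 19.905162, 0.119289, 5.150000)

(5.4882, 19.9052, 0.1193, 5.1500)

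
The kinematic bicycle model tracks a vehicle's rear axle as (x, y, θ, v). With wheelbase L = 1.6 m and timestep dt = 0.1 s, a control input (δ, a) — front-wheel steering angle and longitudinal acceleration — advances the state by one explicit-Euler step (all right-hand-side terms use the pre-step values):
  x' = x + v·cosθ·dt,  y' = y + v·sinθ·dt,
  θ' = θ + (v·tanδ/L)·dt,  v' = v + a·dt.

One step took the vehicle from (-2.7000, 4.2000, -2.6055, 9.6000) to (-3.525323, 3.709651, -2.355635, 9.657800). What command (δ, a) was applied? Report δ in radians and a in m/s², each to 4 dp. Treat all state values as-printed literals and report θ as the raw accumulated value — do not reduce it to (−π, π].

a = (v'−v)/dt = (0.057800)/0.1 = 0.5780
Δθ = θ'−θ = 0.249865;  (v·dt/L) = 9.6000·0.1/1.6 = 0.600000
tan δ = Δθ·L/(v·dt) = 0.416442  →  δ = 0.3946

δ = 0.3946, a = 0.5780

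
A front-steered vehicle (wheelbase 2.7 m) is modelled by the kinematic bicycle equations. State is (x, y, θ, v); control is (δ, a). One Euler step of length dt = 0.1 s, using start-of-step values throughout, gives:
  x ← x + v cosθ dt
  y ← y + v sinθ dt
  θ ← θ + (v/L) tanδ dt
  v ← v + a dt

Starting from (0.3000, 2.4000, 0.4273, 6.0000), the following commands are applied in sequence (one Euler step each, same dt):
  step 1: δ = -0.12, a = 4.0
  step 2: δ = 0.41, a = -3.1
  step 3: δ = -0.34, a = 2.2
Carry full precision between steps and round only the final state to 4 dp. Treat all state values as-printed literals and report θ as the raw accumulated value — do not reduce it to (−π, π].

after step 1 (δ=-0.12, a=4.0): (0.846053, 2.648649, 0.400505, 6.400000)
after step 2 (δ=0.41, a=-3.1): (1.435406, 2.898174, 0.503528, 6.090000)
after step 3 (δ=-0.34, a=2.2): (1.968820, 3.192028, 0.423741, 6.310000)

(1.9688, 3.1920, 0.4237, 6.3100)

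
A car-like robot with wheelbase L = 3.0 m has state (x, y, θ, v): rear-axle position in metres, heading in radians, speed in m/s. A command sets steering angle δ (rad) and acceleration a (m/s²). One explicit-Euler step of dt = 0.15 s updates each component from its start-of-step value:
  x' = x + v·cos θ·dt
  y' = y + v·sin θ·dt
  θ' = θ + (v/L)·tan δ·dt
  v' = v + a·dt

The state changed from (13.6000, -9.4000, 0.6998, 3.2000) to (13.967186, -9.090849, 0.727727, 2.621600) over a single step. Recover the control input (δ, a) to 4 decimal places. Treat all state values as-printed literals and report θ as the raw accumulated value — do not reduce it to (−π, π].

δ = 0.1728, a = -3.8560

a = (v'−v)/dt = (-0.578400)/0.15 = -3.8560
Δθ = θ'−θ = 0.027927;  (v·dt/L) = 3.2000·0.15/3.0 = 0.160000
tan δ = Δθ·L/(v·dt) = 0.174544  →  δ = 0.1728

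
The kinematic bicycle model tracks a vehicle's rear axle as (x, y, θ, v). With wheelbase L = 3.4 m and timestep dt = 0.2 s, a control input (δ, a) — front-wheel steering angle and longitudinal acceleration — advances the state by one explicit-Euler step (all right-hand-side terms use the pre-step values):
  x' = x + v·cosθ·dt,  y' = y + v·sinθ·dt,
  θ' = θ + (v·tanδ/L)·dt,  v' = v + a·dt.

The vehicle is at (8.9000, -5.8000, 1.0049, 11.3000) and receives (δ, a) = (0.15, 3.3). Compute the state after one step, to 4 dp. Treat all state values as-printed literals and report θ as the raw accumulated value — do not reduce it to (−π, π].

x' = 8.9000 + 11.3000·cos(1.0049)·0.2 = 10.1118
y' = -5.8000 + 11.3000·sin(1.0049)·0.2 = -3.8923
θ' = 1.0049 + (11.3000/3.4)·tan(0.15)·0.2 = 1.1054
v' = 11.3000 + 3.3000·0.2 = 11.9600

(10.1118, -3.8923, 1.1054, 11.9600)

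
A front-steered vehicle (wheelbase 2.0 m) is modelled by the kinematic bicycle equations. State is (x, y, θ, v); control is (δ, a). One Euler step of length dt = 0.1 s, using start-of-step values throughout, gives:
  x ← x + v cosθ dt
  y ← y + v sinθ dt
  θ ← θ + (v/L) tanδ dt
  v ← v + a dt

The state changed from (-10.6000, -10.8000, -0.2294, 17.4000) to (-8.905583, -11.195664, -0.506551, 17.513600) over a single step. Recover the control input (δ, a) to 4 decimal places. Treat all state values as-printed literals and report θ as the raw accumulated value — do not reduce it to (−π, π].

a = (v'−v)/dt = (0.113600)/0.1 = 1.1360
Δθ = θ'−θ = -0.277151;  (v·dt/L) = 17.4000·0.1/2.0 = 0.870000
tan δ = Δθ·L/(v·dt) = -0.318564  →  δ = -0.3084

δ = -0.3084, a = 1.1360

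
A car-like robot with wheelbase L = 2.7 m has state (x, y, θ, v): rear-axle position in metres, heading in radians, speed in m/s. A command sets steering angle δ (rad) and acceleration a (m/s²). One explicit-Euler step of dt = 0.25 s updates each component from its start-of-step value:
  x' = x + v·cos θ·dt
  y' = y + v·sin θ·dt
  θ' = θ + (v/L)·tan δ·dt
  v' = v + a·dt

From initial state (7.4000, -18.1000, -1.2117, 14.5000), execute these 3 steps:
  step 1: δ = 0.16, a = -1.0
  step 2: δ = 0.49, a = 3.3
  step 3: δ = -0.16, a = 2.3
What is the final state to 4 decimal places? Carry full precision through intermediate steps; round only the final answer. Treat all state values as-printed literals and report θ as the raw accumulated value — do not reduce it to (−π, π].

after step 1 (δ=0.16, a=-1.0): (8.673928, -21.493779, -0.995033, 14.250000)
after step 2 (δ=0.49, a=3.3): (10.613620, -24.481922, -0.291257, 15.075000)
after step 3 (δ=-0.16, a=2.3): (14.223644, -25.564143, -0.516516, 15.650000)

(14.2236, -25.5641, -0.5165, 15.6500)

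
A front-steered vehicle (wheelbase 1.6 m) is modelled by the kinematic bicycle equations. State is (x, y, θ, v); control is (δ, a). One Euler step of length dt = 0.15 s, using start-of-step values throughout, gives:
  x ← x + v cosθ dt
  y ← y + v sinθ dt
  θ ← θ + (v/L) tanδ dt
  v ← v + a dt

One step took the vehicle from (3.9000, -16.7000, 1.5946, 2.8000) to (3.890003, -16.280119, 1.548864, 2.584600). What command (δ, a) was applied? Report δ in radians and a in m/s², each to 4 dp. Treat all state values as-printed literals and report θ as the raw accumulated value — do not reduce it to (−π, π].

δ = -0.1725, a = -1.4360

a = (v'−v)/dt = (-0.215400)/0.15 = -1.4360
Δθ = θ'−θ = -0.045736;  (v·dt/L) = 2.8000·0.15/1.6 = 0.262500
tan δ = Δθ·L/(v·dt) = -0.174232  →  δ = -0.1725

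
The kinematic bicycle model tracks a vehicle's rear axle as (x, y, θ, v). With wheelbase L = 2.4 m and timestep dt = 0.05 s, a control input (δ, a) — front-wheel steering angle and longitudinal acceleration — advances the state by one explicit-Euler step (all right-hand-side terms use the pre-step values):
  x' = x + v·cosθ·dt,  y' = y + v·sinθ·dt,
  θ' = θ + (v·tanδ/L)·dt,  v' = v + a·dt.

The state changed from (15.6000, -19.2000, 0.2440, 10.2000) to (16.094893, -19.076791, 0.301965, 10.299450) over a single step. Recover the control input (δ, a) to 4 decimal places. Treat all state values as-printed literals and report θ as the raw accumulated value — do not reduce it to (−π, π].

a = (v'−v)/dt = (0.099450)/0.05 = 1.9890
Δθ = θ'−θ = 0.057965;  (v·dt/L) = 10.2000·0.05/2.4 = 0.212500
tan δ = Δθ·L/(v·dt) = 0.272776  →  δ = 0.2663

δ = 0.2663, a = 1.9890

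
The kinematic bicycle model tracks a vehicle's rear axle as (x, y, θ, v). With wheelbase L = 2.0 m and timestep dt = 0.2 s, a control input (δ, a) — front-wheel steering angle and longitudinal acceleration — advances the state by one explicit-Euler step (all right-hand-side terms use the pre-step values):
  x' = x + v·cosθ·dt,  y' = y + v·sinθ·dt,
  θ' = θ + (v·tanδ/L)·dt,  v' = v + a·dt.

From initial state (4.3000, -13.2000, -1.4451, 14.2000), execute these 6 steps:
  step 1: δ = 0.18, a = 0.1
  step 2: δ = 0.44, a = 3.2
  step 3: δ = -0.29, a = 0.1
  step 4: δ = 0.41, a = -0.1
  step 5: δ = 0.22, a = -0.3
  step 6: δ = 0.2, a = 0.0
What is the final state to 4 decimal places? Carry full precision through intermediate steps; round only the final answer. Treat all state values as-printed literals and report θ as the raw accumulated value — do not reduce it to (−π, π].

after step 1 (δ=0.18, a=0.1): (4.656038, -16.017594, -1.186703, 14.220000)
after step 2 (δ=0.44, a=3.2): (5.721738, -18.654376, -0.517253, 14.860000)
after step 3 (δ=-0.29, a=0.1): (8.304942, -20.124015, -0.960695, 14.880000)
after step 4 (δ=0.41, a=-0.1): (10.010044, -22.563114, -0.313964, 14.860000)
after step 5 (δ=0.22, a=-0.3): (12.836763, -23.480959, 0.018335, 14.800000)
after step 6 (δ=0.2, a=0.0): (15.796266, -23.426691, 0.318346, 14.800000)

(15.7963, -23.4267, 0.3183, 14.8000)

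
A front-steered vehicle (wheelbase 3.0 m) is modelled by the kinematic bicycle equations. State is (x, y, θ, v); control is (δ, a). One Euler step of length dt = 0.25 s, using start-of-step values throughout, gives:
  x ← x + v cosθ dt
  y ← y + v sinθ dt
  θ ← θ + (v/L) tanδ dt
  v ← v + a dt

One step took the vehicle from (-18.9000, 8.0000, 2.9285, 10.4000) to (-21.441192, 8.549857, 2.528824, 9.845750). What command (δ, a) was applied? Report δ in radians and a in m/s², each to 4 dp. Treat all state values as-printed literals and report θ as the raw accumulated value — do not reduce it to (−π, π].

δ = -0.4321, a = -2.2170

a = (v'−v)/dt = (-0.554250)/0.25 = -2.2170
Δθ = θ'−θ = -0.399676;  (v·dt/L) = 10.4000·0.25/3.0 = 0.866667
tan δ = Δθ·L/(v·dt) = -0.461165  →  δ = -0.4321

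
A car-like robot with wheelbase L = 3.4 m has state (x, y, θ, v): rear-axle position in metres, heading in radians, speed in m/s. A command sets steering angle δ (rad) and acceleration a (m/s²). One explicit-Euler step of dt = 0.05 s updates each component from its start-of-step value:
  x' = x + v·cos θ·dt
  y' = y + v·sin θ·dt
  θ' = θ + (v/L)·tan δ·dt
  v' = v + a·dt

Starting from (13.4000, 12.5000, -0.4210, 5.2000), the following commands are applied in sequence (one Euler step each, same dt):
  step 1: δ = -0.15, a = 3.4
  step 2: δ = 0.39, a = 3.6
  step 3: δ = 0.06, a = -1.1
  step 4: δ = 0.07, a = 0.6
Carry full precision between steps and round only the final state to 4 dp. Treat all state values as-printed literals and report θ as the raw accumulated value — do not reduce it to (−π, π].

after step 1 (δ=-0.15, a=3.4): (13.637297, 12.393745, -0.432557, 5.370000)
after step 2 (δ=0.39, a=3.6): (13.881067, 12.281191, -0.400096, 5.550000)
after step 3 (δ=0.06, a=-1.1): (14.136651, 12.173103, -0.395193, 5.495000)
after step 4 (δ=0.07, a=0.6): (14.390224, 12.067328, -0.389527, 5.525000)

(14.3902, 12.0673, -0.3895, 5.5250)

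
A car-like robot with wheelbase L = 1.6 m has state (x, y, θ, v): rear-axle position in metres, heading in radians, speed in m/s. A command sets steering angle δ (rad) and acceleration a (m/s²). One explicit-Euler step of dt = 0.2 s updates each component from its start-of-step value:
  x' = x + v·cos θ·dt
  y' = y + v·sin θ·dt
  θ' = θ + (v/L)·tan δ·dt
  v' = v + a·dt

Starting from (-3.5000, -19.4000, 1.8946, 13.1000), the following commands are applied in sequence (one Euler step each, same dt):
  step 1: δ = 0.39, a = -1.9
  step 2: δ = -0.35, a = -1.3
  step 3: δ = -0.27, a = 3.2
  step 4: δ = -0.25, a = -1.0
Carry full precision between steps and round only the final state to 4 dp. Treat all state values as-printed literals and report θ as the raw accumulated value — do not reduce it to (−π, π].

(-7.4402, -10.6363, 1.1381, 12.9000)

after step 1 (δ=0.39, a=-1.9): (-4.333618, -16.916156, 2.567702, 12.720000)
after step 2 (δ=-0.35, a=-1.3): (-6.470057, -15.535010, 1.987307, 12.460000)
after step 3 (δ=-0.27, a=3.2): (-7.478251, -13.256061, 1.556256, 13.100000)
after step 4 (δ=-0.25, a=-1.0): (-7.440157, -10.636338, 1.138134, 12.900000)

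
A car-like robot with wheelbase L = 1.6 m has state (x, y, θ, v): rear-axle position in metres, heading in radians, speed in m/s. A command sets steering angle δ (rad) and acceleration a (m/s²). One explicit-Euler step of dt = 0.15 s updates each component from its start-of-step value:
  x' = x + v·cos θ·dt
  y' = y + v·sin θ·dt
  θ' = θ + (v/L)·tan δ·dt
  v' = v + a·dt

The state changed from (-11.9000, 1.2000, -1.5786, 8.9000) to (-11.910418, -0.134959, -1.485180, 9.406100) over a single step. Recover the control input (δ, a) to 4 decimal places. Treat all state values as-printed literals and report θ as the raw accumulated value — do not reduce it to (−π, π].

a = (v'−v)/dt = (0.506100)/0.15 = 3.3740
Δθ = θ'−θ = 0.093420;  (v·dt/L) = 8.9000·0.15/1.6 = 0.834375
tan δ = Δθ·L/(v·dt) = 0.111964  →  δ = 0.1115

δ = 0.1115, a = 3.3740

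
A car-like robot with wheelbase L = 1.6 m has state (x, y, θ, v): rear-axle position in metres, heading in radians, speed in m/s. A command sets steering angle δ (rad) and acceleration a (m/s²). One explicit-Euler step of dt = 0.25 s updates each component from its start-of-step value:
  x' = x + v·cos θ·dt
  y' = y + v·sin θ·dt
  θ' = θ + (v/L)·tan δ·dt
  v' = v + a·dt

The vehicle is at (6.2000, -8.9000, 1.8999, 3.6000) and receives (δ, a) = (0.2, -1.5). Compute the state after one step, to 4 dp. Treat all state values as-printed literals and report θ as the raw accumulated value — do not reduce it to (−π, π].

x' = 6.2000 + 3.6000·cos(1.8999)·0.25 = 5.9091
y' = -8.9000 + 3.6000·sin(1.8999)·0.25 = -8.0483
θ' = 1.8999 + (3.6000/1.6)·tan(0.2)·0.25 = 2.0139
v' = 3.6000 − 1.5000·0.25 = 3.2250

(5.9091, -8.0483, 2.0139, 3.2250)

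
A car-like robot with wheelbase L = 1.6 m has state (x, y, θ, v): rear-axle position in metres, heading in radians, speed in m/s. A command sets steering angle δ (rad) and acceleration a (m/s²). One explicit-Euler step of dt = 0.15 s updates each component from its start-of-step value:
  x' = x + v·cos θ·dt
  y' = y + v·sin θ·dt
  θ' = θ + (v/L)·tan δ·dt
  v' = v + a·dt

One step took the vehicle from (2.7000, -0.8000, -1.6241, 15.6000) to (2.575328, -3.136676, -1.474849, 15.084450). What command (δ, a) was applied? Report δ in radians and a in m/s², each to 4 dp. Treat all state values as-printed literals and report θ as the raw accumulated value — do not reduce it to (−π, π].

δ = 0.1017, a = -3.4370

a = (v'−v)/dt = (-0.515550)/0.15 = -3.4370
Δθ = θ'−θ = 0.149251;  (v·dt/L) = 15.6000·0.15/1.6 = 1.462500
tan δ = Δθ·L/(v·dt) = 0.102052  →  δ = 0.1017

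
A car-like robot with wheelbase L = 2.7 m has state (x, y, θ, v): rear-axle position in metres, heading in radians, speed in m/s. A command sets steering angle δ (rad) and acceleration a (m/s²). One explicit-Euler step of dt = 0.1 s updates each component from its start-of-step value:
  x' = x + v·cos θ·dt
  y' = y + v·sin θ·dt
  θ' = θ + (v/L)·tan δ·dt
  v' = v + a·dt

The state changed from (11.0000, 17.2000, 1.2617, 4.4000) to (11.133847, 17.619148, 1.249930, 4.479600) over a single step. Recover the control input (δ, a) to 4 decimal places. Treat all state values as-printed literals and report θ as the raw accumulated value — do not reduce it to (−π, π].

δ = -0.0721, a = 0.7960

a = (v'−v)/dt = (0.079600)/0.1 = 0.7960
Δθ = θ'−θ = -0.011770;  (v·dt/L) = 4.4000·0.1/2.7 = 0.162963
tan δ = Δθ·L/(v·dt) = -0.072225  →  δ = -0.0721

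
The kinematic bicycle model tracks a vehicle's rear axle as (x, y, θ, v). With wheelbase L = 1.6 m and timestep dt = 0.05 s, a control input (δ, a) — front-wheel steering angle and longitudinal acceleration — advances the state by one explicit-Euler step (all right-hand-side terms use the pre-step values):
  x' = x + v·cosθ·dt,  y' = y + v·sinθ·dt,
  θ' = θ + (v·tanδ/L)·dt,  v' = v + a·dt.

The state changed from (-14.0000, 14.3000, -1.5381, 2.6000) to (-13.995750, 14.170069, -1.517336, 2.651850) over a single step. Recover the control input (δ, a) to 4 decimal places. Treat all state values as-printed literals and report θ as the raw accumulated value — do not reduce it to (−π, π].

δ = 0.2502, a = 1.0370

a = (v'−v)/dt = (0.051850)/0.05 = 1.0370
Δθ = θ'−θ = 0.020764;  (v·dt/L) = 2.6000·0.05/1.6 = 0.081250
tan δ = Δθ·L/(v·dt) = 0.255557  →  δ = 0.2502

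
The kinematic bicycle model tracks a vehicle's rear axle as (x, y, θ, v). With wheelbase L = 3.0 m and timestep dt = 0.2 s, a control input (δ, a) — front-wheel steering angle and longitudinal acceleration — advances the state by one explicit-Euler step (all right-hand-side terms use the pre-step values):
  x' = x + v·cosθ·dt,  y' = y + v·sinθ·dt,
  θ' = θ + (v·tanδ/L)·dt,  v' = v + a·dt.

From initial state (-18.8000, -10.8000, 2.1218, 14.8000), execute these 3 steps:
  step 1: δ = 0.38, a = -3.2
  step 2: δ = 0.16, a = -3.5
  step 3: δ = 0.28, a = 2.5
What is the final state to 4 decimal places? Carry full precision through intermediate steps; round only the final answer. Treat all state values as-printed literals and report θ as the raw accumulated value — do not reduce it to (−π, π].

after step 1 (δ=0.38, a=-3.2): (-20.349686, -8.278082, 2.515887, 14.160000)
after step 2 (δ=0.16, a=-3.5): (-22.645164, -6.619466, 2.668229, 13.460000)
after step 3 (δ=0.28, a=2.5): (-25.041152, -5.392231, 2.926262, 13.960000)

(-25.0412, -5.3922, 2.9263, 13.9600)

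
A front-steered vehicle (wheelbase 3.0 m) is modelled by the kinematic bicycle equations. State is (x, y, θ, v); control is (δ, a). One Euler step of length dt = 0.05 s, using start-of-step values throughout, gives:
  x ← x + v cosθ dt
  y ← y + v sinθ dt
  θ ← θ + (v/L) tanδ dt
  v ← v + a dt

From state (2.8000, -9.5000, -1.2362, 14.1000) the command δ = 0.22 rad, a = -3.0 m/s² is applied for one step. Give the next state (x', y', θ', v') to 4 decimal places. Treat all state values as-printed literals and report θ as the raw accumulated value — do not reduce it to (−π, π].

x' = 2.8000 + 14.1000·cos(-1.2362)·0.05 = 3.0315
y' = -9.5000 + 14.1000·sin(-1.2362)·0.05 = -10.1659
θ' = -1.2362 + (14.1000/3.0)·tan(0.22)·0.05 = -1.1836
v' = 14.1000 − 3.0000·0.05 = 13.9500

(3.0315, -10.1659, -1.1836, 13.9500)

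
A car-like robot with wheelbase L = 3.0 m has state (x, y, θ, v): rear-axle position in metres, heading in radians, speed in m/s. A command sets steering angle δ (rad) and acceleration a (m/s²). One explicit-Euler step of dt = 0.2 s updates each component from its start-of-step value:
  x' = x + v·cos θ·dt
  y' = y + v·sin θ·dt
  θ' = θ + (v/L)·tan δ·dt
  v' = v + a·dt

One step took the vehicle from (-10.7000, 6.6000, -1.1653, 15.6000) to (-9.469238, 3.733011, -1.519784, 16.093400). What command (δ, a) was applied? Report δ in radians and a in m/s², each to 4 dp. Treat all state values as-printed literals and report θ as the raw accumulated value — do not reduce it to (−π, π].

δ = -0.3285, a = 2.4670

a = (v'−v)/dt = (0.493400)/0.2 = 2.4670
Δθ = θ'−θ = -0.354484;  (v·dt/L) = 15.6000·0.2/3.0 = 1.040000
tan δ = Δθ·L/(v·dt) = -0.340850  →  δ = -0.3285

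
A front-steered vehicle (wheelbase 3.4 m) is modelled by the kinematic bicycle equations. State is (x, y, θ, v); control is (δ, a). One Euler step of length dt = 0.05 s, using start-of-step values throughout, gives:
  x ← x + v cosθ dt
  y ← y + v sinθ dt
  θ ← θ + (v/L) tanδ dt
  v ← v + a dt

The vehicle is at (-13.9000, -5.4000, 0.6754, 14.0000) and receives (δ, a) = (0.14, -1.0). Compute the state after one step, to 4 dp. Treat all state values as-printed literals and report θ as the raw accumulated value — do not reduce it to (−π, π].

x' = -13.9000 + 14.0000·cos(0.6754)·0.05 = -13.3537
y' = -5.4000 + 14.0000·sin(0.6754)·0.05 = -4.9624
θ' = 0.6754 + (14.0000/3.4)·tan(0.14)·0.05 = 0.7044
v' = 14.0000 − 1.0000·0.05 = 13.9500

(-13.3537, -4.9624, 0.7044, 13.9500)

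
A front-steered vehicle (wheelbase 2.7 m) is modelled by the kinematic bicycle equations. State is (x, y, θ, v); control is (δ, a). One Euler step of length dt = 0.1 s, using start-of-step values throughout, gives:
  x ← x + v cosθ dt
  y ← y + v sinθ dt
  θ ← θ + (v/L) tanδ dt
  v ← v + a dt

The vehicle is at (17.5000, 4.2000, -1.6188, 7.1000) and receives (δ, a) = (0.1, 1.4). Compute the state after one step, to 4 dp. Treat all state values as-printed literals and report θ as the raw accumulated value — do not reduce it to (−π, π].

x' = 17.5000 + 7.1000·cos(-1.6188)·0.1 = 17.4659
y' = 4.2000 + 7.1000·sin(-1.6188)·0.1 = 3.4908
θ' = -1.6188 + (7.1000/2.7)·tan(0.1)·0.1 = -1.5924
v' = 7.1000 + 1.4000·0.1 = 7.2400

(17.4659, 3.4908, -1.5924, 7.2400)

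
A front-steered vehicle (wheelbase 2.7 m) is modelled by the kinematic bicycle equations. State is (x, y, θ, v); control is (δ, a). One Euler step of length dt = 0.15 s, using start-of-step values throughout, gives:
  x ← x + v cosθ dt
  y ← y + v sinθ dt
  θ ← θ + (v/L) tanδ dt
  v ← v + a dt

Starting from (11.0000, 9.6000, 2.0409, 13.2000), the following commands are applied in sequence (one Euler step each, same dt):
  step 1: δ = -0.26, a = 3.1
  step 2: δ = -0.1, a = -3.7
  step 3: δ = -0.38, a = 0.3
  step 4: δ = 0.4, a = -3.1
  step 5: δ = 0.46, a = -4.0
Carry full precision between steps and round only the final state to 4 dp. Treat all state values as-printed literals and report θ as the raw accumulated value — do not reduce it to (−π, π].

after step 1 (δ=-0.26, a=3.1): (10.103102, 11.365212, 1.845818, 13.665000)
after step 2 (δ=-0.1, a=-3.7): (9.546457, 13.337931, 1.769647, 13.110000)
after step 3 (δ=-0.38, a=0.3): (9.157989, 15.265680, 1.478741, 13.155000)
after step 4 (δ=0.4, a=-3.1): (9.339381, 17.230575, 1.787733, 12.690000)
after step 5 (δ=0.46, a=-4.0): (8.929674, 19.089460, 2.137024, 12.090000)

(8.9297, 19.0895, 2.1370, 12.0900)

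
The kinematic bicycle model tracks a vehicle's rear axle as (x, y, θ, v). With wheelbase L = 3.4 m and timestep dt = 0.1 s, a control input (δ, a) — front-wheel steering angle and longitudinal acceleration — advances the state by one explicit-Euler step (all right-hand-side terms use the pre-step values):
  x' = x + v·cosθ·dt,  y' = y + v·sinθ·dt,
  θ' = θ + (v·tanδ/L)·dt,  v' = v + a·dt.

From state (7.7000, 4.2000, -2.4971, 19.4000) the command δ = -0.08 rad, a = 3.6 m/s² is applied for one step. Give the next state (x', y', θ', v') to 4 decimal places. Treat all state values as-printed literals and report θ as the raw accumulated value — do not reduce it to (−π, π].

x' = 7.7000 + 19.4000·cos(-2.4971)·0.1 = 6.1492
y' = 4.2000 + 19.4000·sin(-2.4971)·0.1 = 3.0345
θ' = -2.4971 + (19.4000/3.4)·tan(-0.08)·0.1 = -2.5428
v' = 19.4000 + 3.6000·0.1 = 19.7600

(6.1492, 3.0345, -2.5428, 19.7600)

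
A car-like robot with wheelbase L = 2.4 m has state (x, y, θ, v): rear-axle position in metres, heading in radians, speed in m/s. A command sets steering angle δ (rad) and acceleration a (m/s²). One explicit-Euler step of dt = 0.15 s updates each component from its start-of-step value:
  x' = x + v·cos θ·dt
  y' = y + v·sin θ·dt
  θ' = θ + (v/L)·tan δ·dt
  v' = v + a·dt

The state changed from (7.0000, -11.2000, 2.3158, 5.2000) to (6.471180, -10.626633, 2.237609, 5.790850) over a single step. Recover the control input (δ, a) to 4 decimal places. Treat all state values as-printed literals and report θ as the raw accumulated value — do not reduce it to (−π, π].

a = (v'−v)/dt = (0.590850)/0.15 = 3.9390
Δθ = θ'−θ = -0.078191;  (v·dt/L) = 5.2000·0.15/2.4 = 0.325000
tan δ = Δθ·L/(v·dt) = -0.240588  →  δ = -0.2361

δ = -0.2361, a = 3.9390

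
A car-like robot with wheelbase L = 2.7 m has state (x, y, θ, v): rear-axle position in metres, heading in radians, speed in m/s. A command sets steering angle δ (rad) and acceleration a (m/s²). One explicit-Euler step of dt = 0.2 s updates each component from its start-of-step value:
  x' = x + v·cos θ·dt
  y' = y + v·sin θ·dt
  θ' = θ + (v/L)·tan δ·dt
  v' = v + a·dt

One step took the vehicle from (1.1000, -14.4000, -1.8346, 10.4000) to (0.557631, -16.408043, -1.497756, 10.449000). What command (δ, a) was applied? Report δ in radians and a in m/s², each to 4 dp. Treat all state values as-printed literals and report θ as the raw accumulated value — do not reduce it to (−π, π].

a = (v'−v)/dt = (0.049000)/0.2 = 0.2450
Δθ = θ'−θ = 0.336844;  (v·dt/L) = 10.4000·0.2/2.7 = 0.770370
tan δ = Δθ·L/(v·dt) = 0.437249  →  δ = 0.4122

δ = 0.4122, a = 0.2450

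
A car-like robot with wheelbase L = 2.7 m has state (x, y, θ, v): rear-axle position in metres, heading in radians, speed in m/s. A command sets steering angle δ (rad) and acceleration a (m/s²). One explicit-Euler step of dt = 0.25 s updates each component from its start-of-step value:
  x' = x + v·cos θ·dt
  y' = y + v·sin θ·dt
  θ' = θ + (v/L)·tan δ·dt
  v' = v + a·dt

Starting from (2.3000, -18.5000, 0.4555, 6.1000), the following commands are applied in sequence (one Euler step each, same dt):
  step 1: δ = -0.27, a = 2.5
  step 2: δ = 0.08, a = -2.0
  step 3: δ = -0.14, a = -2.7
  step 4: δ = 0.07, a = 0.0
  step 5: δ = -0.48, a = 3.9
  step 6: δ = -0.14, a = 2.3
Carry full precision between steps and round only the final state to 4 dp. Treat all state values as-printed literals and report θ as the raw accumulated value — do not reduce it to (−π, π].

(11.0306, -15.9595, -0.0488, 7.1000)

after step 1 (δ=-0.27, a=2.5): (3.669513, -17.829135, 0.299183, 6.725000)
after step 2 (δ=0.08, a=-2.0): (5.276078, -17.333604, 0.349104, 6.225000)
after step 3 (δ=-0.14, a=-2.7): (6.738454, -16.801279, 0.267878, 5.550000)
after step 4 (δ=0.07, a=0.0): (8.076468, -16.434027, 0.303910, 5.550000)
after step 5 (δ=-0.48, a=3.9): (9.400384, -16.018814, 0.036373, 6.525000)
after step 6 (δ=-0.14, a=2.3): (11.030555, -15.959493, -0.048767, 7.100000)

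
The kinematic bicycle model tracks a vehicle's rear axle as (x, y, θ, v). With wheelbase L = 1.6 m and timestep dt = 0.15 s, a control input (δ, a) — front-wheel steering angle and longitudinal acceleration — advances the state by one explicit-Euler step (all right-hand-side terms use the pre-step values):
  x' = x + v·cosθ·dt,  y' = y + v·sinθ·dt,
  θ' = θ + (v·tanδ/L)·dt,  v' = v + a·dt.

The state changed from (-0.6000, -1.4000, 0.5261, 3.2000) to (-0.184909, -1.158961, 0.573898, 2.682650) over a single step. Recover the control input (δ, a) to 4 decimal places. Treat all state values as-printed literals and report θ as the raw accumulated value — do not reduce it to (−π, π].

δ = 0.1580, a = -3.4490

a = (v'−v)/dt = (-0.517350)/0.15 = -3.4490
Δθ = θ'−θ = 0.047798;  (v·dt/L) = 3.2000·0.15/1.6 = 0.300000
tan δ = Δθ·L/(v·dt) = 0.159327  →  δ = 0.1580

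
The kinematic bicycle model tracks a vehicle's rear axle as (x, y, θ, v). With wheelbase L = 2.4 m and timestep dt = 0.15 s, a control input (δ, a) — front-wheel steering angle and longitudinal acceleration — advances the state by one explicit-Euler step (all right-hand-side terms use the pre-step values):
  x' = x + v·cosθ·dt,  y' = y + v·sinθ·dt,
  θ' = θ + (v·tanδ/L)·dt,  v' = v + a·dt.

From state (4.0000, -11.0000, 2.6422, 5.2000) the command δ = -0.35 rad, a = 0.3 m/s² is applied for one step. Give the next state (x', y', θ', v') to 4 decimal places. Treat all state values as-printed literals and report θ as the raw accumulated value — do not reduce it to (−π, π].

(3.3153, -10.6265, 2.5236, 5.2450)

x' = 4.0000 + 5.2000·cos(2.6422)·0.15 = 3.3153
y' = -11.0000 + 5.2000·sin(2.6422)·0.15 = -10.6265
θ' = 2.6422 + (5.2000/2.4)·tan(-0.35)·0.15 = 2.5236
v' = 5.2000 + 0.3000·0.15 = 5.2450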